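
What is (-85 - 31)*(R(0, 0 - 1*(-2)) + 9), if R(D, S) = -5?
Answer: -464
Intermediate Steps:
(-85 - 31)*(R(0, 0 - 1*(-2)) + 9) = (-85 - 31)*(-5 + 9) = -116*4 = -464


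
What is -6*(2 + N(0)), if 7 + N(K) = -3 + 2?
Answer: 36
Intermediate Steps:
N(K) = -8 (N(K) = -7 + (-3 + 2) = -7 - 1 = -8)
-6*(2 + N(0)) = -6*(2 - 8) = -6*(-6) = 36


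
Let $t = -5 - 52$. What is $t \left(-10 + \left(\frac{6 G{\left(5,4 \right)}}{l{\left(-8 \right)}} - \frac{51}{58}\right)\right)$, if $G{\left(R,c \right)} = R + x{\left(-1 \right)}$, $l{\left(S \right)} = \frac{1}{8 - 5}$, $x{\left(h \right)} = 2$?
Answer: $- \frac{380589}{58} \approx -6561.9$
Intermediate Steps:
$l{\left(S \right)} = \frac{1}{3}$
$t = -57$
$G{\left(R,c \right)} = 2 + R$ ($G{\left(R,c \right)} = R + 2 = 2 + R$)
$t \left(-10 + \left(\frac{6 G{\left(5,4 \right)}}{l{\left(-8 \right)}} - \frac{51}{58}\right)\right) = - 57 \left(-10 - \left(\frac{51}{58} - 6 \left(2 + 5\right) \frac{1}{\frac{1}{3}}\right)\right) = - 57 \left(-10 - \left(\frac{51}{58} - 6 \cdot 7 \cdot 3\right)\right) = - 57 \left(-10 + \left(42 \cdot 3 - \frac{51}{58}\right)\right) = - 57 \left(-10 + \left(126 - \frac{51}{58}\right)\right) = - 57 \left(-10 + \frac{7257}{58}\right) = \left(-57\right) \frac{6677}{58} = - \frac{380589}{58}$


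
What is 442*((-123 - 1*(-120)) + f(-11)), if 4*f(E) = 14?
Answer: 221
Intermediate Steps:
f(E) = 7/2 (f(E) = (¼)*14 = 7/2)
442*((-123 - 1*(-120)) + f(-11)) = 442*((-123 - 1*(-120)) + 7/2) = 442*((-123 + 120) + 7/2) = 442*(-3 + 7/2) = 442*(½) = 221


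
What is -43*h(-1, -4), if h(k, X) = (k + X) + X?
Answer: 387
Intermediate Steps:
h(k, X) = k + 2*X (h(k, X) = (X + k) + X = k + 2*X)
-43*h(-1, -4) = -43*(-1 + 2*(-4)) = -43*(-1 - 8) = -43*(-9) = 387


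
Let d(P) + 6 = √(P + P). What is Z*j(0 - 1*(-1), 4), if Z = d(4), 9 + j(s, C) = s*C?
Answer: 30 - 10*√2 ≈ 15.858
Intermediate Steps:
d(P) = -6 + √2*√P (d(P) = -6 + √(P + P) = -6 + √(2*P) = -6 + √2*√P)
j(s, C) = -9 + C*s (j(s, C) = -9 + s*C = -9 + C*s)
Z = -6 + 2*√2 (Z = -6 + √2*√4 = -6 + √2*2 = -6 + 2*√2 ≈ -3.1716)
Z*j(0 - 1*(-1), 4) = (-6 + 2*√2)*(-9 + 4*(0 - 1*(-1))) = (-6 + 2*√2)*(-9 + 4*(0 + 1)) = (-6 + 2*√2)*(-9 + 4*1) = (-6 + 2*√2)*(-9 + 4) = (-6 + 2*√2)*(-5) = 30 - 10*√2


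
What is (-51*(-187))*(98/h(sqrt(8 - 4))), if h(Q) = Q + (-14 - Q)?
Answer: -66759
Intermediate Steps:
h(Q) = -14
(-51*(-187))*(98/h(sqrt(8 - 4))) = (-51*(-187))*(98/(-14)) = 9537*(98*(-1/14)) = 9537*(-7) = -66759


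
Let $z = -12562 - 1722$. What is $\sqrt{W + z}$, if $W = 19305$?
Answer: $\sqrt{5021} \approx 70.859$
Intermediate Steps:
$z = -14284$
$\sqrt{W + z} = \sqrt{19305 - 14284} = \sqrt{5021}$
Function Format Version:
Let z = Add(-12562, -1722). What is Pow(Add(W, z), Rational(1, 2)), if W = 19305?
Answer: Pow(5021, Rational(1, 2)) ≈ 70.859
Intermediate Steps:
z = -14284
Pow(Add(W, z), Rational(1, 2)) = Pow(Add(19305, -14284), Rational(1, 2)) = Pow(5021, Rational(1, 2))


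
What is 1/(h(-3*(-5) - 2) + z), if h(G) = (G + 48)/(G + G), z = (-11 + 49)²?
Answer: 26/37605 ≈ 0.00069140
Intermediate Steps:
z = 1444 (z = 38² = 1444)
h(G) = (48 + G)/(2*G) (h(G) = (48 + G)/((2*G)) = (48 + G)*(1/(2*G)) = (48 + G)/(2*G))
1/(h(-3*(-5) - 2) + z) = 1/((48 + (-3*(-5) - 2))/(2*(-3*(-5) - 2)) + 1444) = 1/((48 + (15 - 2))/(2*(15 - 2)) + 1444) = 1/((½)*(48 + 13)/13 + 1444) = 1/((½)*(1/13)*61 + 1444) = 1/(61/26 + 1444) = 1/(37605/26) = 26/37605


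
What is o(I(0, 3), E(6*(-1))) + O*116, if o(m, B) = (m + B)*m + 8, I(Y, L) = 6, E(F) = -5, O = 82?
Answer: 9526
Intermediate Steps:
o(m, B) = 8 + m*(B + m) (o(m, B) = (B + m)*m + 8 = m*(B + m) + 8 = 8 + m*(B + m))
o(I(0, 3), E(6*(-1))) + O*116 = (8 + 6**2 - 5*6) + 82*116 = (8 + 36 - 30) + 9512 = 14 + 9512 = 9526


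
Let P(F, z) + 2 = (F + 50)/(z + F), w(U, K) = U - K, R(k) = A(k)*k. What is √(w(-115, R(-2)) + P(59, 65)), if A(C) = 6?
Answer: I*√400241/62 ≈ 10.204*I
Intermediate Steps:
R(k) = 6*k
P(F, z) = -2 + (50 + F)/(F + z) (P(F, z) = -2 + (F + 50)/(z + F) = -2 + (50 + F)/(F + z))
√(w(-115, R(-2)) + P(59, 65)) = √((-115 - 6*(-2)) + (50 - 1*59 - 2*65)/(59 + 65)) = √((-115 - 1*(-12)) + (50 - 59 - 130)/124) = √((-115 + 12) + (1/124)*(-139)) = √(-103 - 139/124) = √(-12911/124) = I*√400241/62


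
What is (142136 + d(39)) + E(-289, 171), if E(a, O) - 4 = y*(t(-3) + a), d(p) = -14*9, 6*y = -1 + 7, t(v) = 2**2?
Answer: 141729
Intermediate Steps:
t(v) = 4
y = 1 (y = (-1 + 7)/6 = (1/6)*6 = 1)
d(p) = -126
E(a, O) = 8 + a (E(a, O) = 4 + 1*(4 + a) = 4 + (4 + a) = 8 + a)
(142136 + d(39)) + E(-289, 171) = (142136 - 126) + (8 - 289) = 142010 - 281 = 141729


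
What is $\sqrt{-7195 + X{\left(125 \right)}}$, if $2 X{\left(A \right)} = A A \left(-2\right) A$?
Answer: $8 i \sqrt{30630} \approx 1400.1 i$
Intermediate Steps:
$X{\left(A \right)} = - A^{3}$ ($X{\left(A \right)} = \frac{A A \left(-2\right) A}{2} = \frac{A^{2} \left(-2\right) A}{2} = \frac{- 2 A^{2} A}{2} = \frac{\left(-2\right) A^{3}}{2} = - A^{3}$)
$\sqrt{-7195 + X{\left(125 \right)}} = \sqrt{-7195 - 125^{3}} = \sqrt{-7195 - 1953125} = \sqrt{-1960320} = 8 i \sqrt{30630}$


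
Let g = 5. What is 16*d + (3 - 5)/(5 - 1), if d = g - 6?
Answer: -33/2 ≈ -16.500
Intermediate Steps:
d = -1 (d = 5 - 6 = -1)
16*d + (3 - 5)/(5 - 1) = 16*(-1) + (3 - 5)/(5 - 1) = -16 - 2/4 = -16 - 2*¼ = -16 - ½ = -33/2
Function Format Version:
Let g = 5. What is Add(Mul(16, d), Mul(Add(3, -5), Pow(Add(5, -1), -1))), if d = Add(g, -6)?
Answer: Rational(-33, 2) ≈ -16.500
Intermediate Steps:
d = -1 (d = Add(5, -6) = -1)
Add(Mul(16, d), Mul(Add(3, -5), Pow(Add(5, -1), -1))) = Add(Mul(16, -1), Mul(Add(3, -5), Pow(Add(5, -1), -1))) = Add(-16, Mul(-2, Pow(4, -1))) = Add(-16, Mul(-2, Rational(1, 4))) = Add(-16, Rational(-1, 2)) = Rational(-33, 2)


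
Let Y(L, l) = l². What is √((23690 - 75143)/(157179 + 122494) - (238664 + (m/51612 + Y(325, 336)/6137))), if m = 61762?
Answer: I*√4488203816854089452505081906/137127587322 ≈ 488.55*I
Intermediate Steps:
√((23690 - 75143)/(157179 + 122494) - (238664 + (m/51612 + Y(325, 336)/6137))) = √((23690 - 75143)/(157179 + 122494) - (238664 + (61762/51612 + 336²/6137))) = √(-51453/279673 - (238664 + (61762*(1/51612) + 112896*(1/6137)))) = √(-51453*1/279673 - (238664 + (30881/25806 + 112896/6137))) = √(-51453/279673 - (238664 + 182524169/9315966)) = √(-51453/279673 - 1*2223568233593/9315966) = √(-51453/279673 - 2223568233593/9315966) = √(-621872477928053687/2605424159118) = I*√4488203816854089452505081906/137127587322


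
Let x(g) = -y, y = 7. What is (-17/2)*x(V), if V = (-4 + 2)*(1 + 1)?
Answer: 119/2 ≈ 59.500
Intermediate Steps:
V = -4 (V = -2*2 = -4)
x(g) = -7 (x(g) = -1*7 = -7)
(-17/2)*x(V) = -17/2*(-7) = 119/2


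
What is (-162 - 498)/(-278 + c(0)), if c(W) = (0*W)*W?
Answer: 330/139 ≈ 2.3741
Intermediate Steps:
c(W) = 0 (c(W) = 0*W = 0)
(-162 - 498)/(-278 + c(0)) = (-162 - 498)/(-278 + 0) = -660/(-278) = -660*(-1/278) = 330/139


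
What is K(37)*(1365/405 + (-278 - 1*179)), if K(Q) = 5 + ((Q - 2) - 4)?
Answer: -48992/3 ≈ -16331.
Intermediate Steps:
K(Q) = -1 + Q (K(Q) = 5 + ((-2 + Q) - 4) = 5 + (-6 + Q) = -1 + Q)
K(37)*(1365/405 + (-278 - 1*179)) = (-1 + 37)*(1365/405 + (-278 - 1*179)) = 36*(1365*(1/405) + (-278 - 179)) = 36*(91/27 - 457) = 36*(-12248/27) = -48992/3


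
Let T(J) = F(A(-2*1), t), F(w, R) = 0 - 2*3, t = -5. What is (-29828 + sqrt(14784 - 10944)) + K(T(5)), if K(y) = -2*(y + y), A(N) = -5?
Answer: -29804 + 16*sqrt(15) ≈ -29742.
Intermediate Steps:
F(w, R) = -6 (F(w, R) = 0 - 6 = -6)
T(J) = -6
K(y) = -4*y
(-29828 + sqrt(14784 - 10944)) + K(T(5)) = (-29828 + sqrt(14784 - 10944)) - 4*(-6) = (-29828 + sqrt(3840)) + 24 = (-29828 + 16*sqrt(15)) + 24 = -29804 + 16*sqrt(15)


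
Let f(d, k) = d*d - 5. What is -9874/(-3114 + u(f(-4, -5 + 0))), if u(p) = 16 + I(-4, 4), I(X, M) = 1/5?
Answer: 49370/15489 ≈ 3.1874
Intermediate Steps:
I(X, M) = 1/5
f(d, k) = -5 + d**2 (f(d, k) = d**2 - 5 = -5 + d**2)
u(p) = 81/5 (u(p) = 16 + 1/5 = 81/5)
-9874/(-3114 + u(f(-4, -5 + 0))) = -9874/(-3114 + 81/5) = -9874/(-15489/5) = -9874*(-5/15489) = 49370/15489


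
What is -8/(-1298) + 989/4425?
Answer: 11179/48675 ≈ 0.22967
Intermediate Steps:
-8/(-1298) + 989/4425 = -8*(-1/1298) + 989*(1/4425) = 4/649 + 989/4425 = 11179/48675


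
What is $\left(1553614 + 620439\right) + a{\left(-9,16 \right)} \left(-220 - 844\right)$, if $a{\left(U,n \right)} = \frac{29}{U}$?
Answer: $\frac{19597333}{9} \approx 2.1775 \cdot 10^{6}$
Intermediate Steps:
$\left(1553614 + 620439\right) + a{\left(-9,16 \right)} \left(-220 - 844\right) = \left(1553614 + 620439\right) + \frac{29}{-9} \left(-220 - 844\right) = 2174053 + 29 \left(- \frac{1}{9}\right) \left(-1064\right) = 2174053 - - \frac{30856}{9} = 2174053 + \frac{30856}{9} = \frac{19597333}{9}$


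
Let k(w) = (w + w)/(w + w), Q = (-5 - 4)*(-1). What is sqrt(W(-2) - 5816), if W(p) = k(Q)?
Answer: I*sqrt(5815) ≈ 76.256*I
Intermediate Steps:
Q = 9 (Q = -9*(-1) = 9)
k(w) = 1 (k(w) = (2*w)/((2*w)) = (2*w)*(1/(2*w)) = 1)
W(p) = 1
sqrt(W(-2) - 5816) = sqrt(1 - 5816) = sqrt(-5815) = I*sqrt(5815)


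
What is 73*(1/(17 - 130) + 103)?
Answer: 849574/113 ≈ 7518.4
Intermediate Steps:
73*(1/(17 - 130) + 103) = 73*(1/(-113) + 103) = 73*(-1/113 + 103) = 73*(11638/113) = 849574/113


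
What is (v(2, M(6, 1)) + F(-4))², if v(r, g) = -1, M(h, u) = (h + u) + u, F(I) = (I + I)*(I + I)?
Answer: 3969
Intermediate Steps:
F(I) = 4*I² (F(I) = (2*I)*(2*I) = 4*I²)
M(h, u) = h + 2*u
(v(2, M(6, 1)) + F(-4))² = (-1 + 4*(-4)²)² = (-1 + 4*16)² = (-1 + 64)² = 63² = 3969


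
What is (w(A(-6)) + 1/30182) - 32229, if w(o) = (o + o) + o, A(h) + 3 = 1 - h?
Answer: -972373493/30182 ≈ -32217.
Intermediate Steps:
A(h) = -2 - h (A(h) = -3 + (1 - h) = -2 - h)
w(o) = 3*o (w(o) = 2*o + o = 3*o)
(w(A(-6)) + 1/30182) - 32229 = (3*(-2 - 1*(-6)) + 1/30182) - 32229 = (3*(-2 + 6) + 1/30182) - 32229 = (3*4 + 1/30182) - 32229 = (12 + 1/30182) - 32229 = 362185/30182 - 32229 = -972373493/30182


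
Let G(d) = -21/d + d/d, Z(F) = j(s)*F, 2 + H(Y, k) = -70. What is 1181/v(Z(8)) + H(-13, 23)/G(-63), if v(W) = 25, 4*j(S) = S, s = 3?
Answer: -169/25 ≈ -6.7600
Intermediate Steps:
H(Y, k) = -72 (H(Y, k) = -2 - 70 = -72)
j(S) = S/4
Z(F) = 3*F/4 (Z(F) = ((¼)*3)*F = 3*F/4)
G(d) = 1 - 21/d (G(d) = -21/d + 1 = 1 - 21/d)
1181/v(Z(8)) + H(-13, 23)/G(-63) = 1181/25 - 72*(-63/(-21 - 63)) = 1181*(1/25) - 72/((-1/63*(-84))) = 1181/25 - 72/4/3 = 1181/25 - 72*¾ = 1181/25 - 54 = -169/25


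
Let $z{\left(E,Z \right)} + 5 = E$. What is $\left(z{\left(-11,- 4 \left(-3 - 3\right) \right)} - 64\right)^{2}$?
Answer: $6400$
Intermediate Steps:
$z{\left(E,Z \right)} = -5 + E$
$\left(z{\left(-11,- 4 \left(-3 - 3\right) \right)} - 64\right)^{2} = \left(\left(-5 - 11\right) - 64\right)^{2} = \left(-16 - 64\right)^{2} = \left(-80\right)^{2} = 6400$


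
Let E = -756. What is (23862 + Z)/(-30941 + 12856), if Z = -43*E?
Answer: -11274/3617 ≈ -3.1169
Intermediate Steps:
Z = 32508 (Z = -43*(-756) = 32508)
(23862 + Z)/(-30941 + 12856) = (23862 + 32508)/(-30941 + 12856) = 56370/(-18085) = 56370*(-1/18085) = -11274/3617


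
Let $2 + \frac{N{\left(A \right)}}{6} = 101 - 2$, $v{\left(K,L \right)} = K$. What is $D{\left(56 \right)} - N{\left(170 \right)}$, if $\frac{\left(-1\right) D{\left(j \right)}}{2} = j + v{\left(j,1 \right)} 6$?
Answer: $-1366$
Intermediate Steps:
$N{\left(A \right)} = 582$ ($N{\left(A \right)} = -12 + 6 \left(101 - 2\right) = -12 + 6 \cdot 99 = -12 + 594 = 582$)
$D{\left(j \right)} = - 14 j$ ($D{\left(j \right)} = - 2 \left(j + j 6\right) = - 2 \left(j + 6 j\right) = - 2 \cdot 7 j = - 14 j$)
$D{\left(56 \right)} - N{\left(170 \right)} = \left(-14\right) 56 - 582 = -784 - 582 = -1366$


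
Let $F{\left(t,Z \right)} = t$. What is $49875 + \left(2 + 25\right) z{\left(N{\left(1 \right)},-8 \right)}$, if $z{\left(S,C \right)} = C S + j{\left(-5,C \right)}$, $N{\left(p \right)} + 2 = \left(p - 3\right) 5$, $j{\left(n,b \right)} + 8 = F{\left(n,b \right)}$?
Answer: $52116$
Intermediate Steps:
$j{\left(n,b \right)} = -8 + n$
$N{\left(p \right)} = -17 + 5 p$ ($N{\left(p \right)} = -2 + \left(p - 3\right) 5 = -2 + \left(-3 + p\right) 5 = -2 + \left(-15 + 5 p\right) = -17 + 5 p$)
$z{\left(S,C \right)} = -13 + C S$ ($z{\left(S,C \right)} = C S - 13 = -13 + C S$)
$49875 + \left(2 + 25\right) z{\left(N{\left(1 \right)},-8 \right)} = 49875 + \left(2 + 25\right) \left(-13 - 8 \left(-17 + 5 \cdot 1\right)\right) = 49875 + 27 \left(-13 - 8 \left(-17 + 5\right)\right) = 49875 + 27 \left(-13 - -96\right) = 49875 + 27 \left(-13 + 96\right) = 49875 + 27 \cdot 83 = 49875 + 2241 = 52116$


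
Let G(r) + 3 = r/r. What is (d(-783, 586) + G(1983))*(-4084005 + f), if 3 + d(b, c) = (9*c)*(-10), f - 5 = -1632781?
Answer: 301531613845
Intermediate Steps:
G(r) = -2 (G(r) = -3 + r/r = -3 + 1 = -2)
f = -1632776 (f = 5 - 1632781 = -1632776)
d(b, c) = -3 - 90*c (d(b, c) = -3 + (9*c)*(-10) = -3 - 90*c)
(d(-783, 586) + G(1983))*(-4084005 + f) = ((-3 - 90*586) - 2)*(-4084005 - 1632776) = ((-3 - 52740) - 2)*(-5716781) = (-52743 - 2)*(-5716781) = -52745*(-5716781) = 301531613845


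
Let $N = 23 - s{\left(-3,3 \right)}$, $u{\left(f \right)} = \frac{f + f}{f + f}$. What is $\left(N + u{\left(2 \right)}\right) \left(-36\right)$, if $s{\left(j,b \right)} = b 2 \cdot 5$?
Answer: $216$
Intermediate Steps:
$s{\left(j,b \right)} = 10 b$ ($s{\left(j,b \right)} = 2 b 5 = 10 b$)
$u{\left(f \right)} = 1$ ($u{\left(f \right)} = \frac{2 f}{2 f} = 2 f \frac{1}{2 f} = 1$)
$N = -7$ ($N = 23 - 10 \cdot 3 = 23 - 30 = -7$)
$\left(N + u{\left(2 \right)}\right) \left(-36\right) = \left(-7 + 1\right) \left(-36\right) = \left(-6\right) \left(-36\right) = 216$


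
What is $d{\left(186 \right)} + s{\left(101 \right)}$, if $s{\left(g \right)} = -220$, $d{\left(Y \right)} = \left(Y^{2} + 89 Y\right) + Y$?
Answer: $51116$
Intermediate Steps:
$d{\left(Y \right)} = Y^{2} + 90 Y$
$d{\left(186 \right)} + s{\left(101 \right)} = 186 \left(90 + 186\right) - 220 = 186 \cdot 276 - 220 = 51336 - 220 = 51116$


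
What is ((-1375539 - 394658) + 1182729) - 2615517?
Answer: -3202985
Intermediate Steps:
((-1375539 - 394658) + 1182729) - 2615517 = (-1770197 + 1182729) - 2615517 = -587468 - 2615517 = -3202985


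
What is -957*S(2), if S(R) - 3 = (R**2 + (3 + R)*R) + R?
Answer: -18183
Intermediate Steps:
S(R) = 3 + R + R**2 + R*(3 + R) (S(R) = 3 + ((R**2 + (3 + R)*R) + R) = 3 + ((R**2 + R*(3 + R)) + R) = 3 + (R + R**2 + R*(3 + R)) = 3 + R + R**2 + R*(3 + R))
-957*S(2) = -957*(3 + 2*2**2 + 4*2) = -957*(3 + 2*4 + 8) = -957*(3 + 8 + 8) = -957*19 = -18183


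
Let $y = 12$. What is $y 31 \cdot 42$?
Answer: $15624$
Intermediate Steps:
$y 31 \cdot 42 = 12 \cdot 31 \cdot 42 = 372 \cdot 42 = 15624$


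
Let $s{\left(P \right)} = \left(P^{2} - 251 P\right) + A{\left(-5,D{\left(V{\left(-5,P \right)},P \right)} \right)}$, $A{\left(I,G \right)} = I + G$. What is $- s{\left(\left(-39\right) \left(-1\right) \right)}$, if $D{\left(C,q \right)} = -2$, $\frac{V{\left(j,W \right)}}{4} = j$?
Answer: $8275$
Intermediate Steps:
$V{\left(j,W \right)} = 4 j$
$A{\left(I,G \right)} = G + I$
$s{\left(P \right)} = -7 + P^{2} - 251 P$ ($s{\left(P \right)} = \left(P^{2} - 251 P\right) - 7 = -7 + P^{2} - 251 P$)
$- s{\left(\left(-39\right) \left(-1\right) \right)} = - (-7 + \left(\left(-39\right) \left(-1\right)\right)^{2} - 251 \left(\left(-39\right) \left(-1\right)\right)) = - (-7 + 39^{2} - 9789) = - (-7 + 1521 - 9789) = \left(-1\right) \left(-8275\right) = 8275$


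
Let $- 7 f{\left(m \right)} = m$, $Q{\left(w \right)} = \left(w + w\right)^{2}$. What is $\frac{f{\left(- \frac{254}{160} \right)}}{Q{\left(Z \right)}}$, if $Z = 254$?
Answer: $\frac{1}{1137920} \approx 8.788 \cdot 10^{-7}$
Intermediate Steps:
$Q{\left(w \right)} = 4 w^{2}$ ($Q{\left(w \right)} = \left(2 w\right)^{2} = 4 w^{2}$)
$f{\left(m \right)} = - \frac{m}{7}$
$\frac{f{\left(- \frac{254}{160} \right)}}{Q{\left(Z \right)}} = \frac{\left(- \frac{1}{7}\right) \left(- \frac{254}{160}\right)}{4 \cdot 254^{2}} = \frac{\left(- \frac{1}{7}\right) \left(\left(-254\right) \frac{1}{160}\right)}{4 \cdot 64516} = \frac{\left(- \frac{1}{7}\right) \left(- \frac{127}{80}\right)}{258064} = \frac{127}{560} \cdot \frac{1}{258064} = \frac{1}{1137920}$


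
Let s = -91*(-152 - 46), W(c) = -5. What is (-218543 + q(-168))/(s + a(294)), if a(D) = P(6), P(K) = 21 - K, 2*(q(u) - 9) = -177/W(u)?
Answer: -2185163/180330 ≈ -12.118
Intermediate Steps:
q(u) = 267/10 (q(u) = 9 + (-177/(-5))/2 = 9 + (-177*(-⅕))/2 = 9 + (½)*(177/5) = 9 + 177/10 = 267/10)
a(D) = 15 (a(D) = 21 - 1*6 = 21 - 6 = 15)
s = 18018 (s = -91*(-198) = 18018)
(-218543 + q(-168))/(s + a(294)) = (-218543 + 267/10)/(18018 + 15) = -2185163/10/18033 = -2185163/10*1/18033 = -2185163/180330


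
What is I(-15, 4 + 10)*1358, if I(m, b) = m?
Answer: -20370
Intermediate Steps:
I(-15, 4 + 10)*1358 = -15*1358 = -20370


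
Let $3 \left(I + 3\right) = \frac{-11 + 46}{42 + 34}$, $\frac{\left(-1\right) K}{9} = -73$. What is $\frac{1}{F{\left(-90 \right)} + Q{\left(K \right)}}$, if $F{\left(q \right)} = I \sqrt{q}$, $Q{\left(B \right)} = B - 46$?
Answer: $\frac{1764568}{1080257053} + \frac{24662 i \sqrt{10}}{1080257053} \approx 0.0016335 + 7.2194 \cdot 10^{-5} i$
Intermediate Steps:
$K = 657$ ($K = \left(-9\right) \left(-73\right) = 657$)
$Q{\left(B \right)} = -46 + B$
$I = - \frac{649}{228}$ ($I = -3 + \frac{\left(-11 + 46\right) \frac{1}{42 + 34}}{3} = -3 + \frac{35 \cdot \frac{1}{76}}{3} = -3 + \frac{1}{3} \cdot \frac{35}{76} = -3 + \frac{35}{228} = - \frac{649}{228} \approx -2.8465$)
$F{\left(q \right)} = - \frac{649 \sqrt{q}}{228}$
$\frac{1}{F{\left(-90 \right)} + Q{\left(K \right)}} = \frac{1}{- \frac{649 \sqrt{-90}}{228} + \left(-46 + 657\right)} = \frac{1}{- \frac{649 \cdot 3 i \sqrt{10}}{228} + 611} = \frac{1}{- \frac{649 i \sqrt{10}}{76} + 611} = \frac{1}{611 - \frac{649 i \sqrt{10}}{76}}$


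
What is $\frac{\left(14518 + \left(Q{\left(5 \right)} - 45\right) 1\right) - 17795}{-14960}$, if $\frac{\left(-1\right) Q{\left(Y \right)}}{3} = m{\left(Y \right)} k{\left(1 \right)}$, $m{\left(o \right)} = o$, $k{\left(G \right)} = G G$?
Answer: $\frac{3337}{14960} \approx 0.22306$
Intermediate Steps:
$k{\left(G \right)} = G^{2}$
$Q{\left(Y \right)} = - 3 Y$ ($Q{\left(Y \right)} = - 3 Y 1^{2} = - 3 Y 1 = - 3 Y$)
$\frac{\left(14518 + \left(Q{\left(5 \right)} - 45\right) 1\right) - 17795}{-14960} = \frac{\left(14518 + \left(\left(-3\right) 5 - 45\right) 1\right) - 17795}{-14960} = \left(\left(14518 + \left(-15 - 45\right) 1\right) - 17795\right) \left(- \frac{1}{14960}\right) = \left(\left(14518 - 60\right) - 17795\right) \left(- \frac{1}{14960}\right) = \left(14458 - 17795\right) \left(- \frac{1}{14960}\right) = \left(-3337\right) \left(- \frac{1}{14960}\right) = \frac{3337}{14960}$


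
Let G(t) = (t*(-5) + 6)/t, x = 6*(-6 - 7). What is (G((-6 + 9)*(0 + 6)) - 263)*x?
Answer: 20878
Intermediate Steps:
x = -78 (x = 6*(-13) = -78)
G(t) = (6 - 5*t)/t (G(t) = (-5*t + 6)/t = (6 - 5*t)/t)
(G((-6 + 9)*(0 + 6)) - 263)*x = ((-5 + 6/(((-6 + 9)*(0 + 6)))) - 263)*(-78) = ((-5 + 6/((3*6))) - 263)*(-78) = ((-5 + 6/18) - 263)*(-78) = ((-5 + 6*(1/18)) - 263)*(-78) = ((-5 + 1/3) - 263)*(-78) = (-14/3 - 263)*(-78) = -803/3*(-78) = 20878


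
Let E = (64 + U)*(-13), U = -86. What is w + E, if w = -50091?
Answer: -49805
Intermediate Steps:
E = 286 (E = (64 - 86)*(-13) = -22*(-13) = 286)
w + E = -50091 + 286 = -49805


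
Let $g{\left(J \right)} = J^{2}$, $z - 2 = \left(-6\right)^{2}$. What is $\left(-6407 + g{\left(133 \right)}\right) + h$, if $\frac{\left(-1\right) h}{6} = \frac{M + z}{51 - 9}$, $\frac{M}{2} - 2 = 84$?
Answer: $11252$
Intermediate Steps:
$M = 172$ ($M = 4 + 2 \cdot 84 = 4 + 168 = 172$)
$z = 38$ ($z = 2 + \left(-6\right)^{2} = 2 + 36 = 38$)
$h = -30$ ($h = - 6 \frac{172 + 38}{51 - 9} = - 6 \cdot \frac{210}{42} = - 6 \cdot 210 \cdot \frac{1}{42} = \left(-6\right) 5 = -30$)
$\left(-6407 + g{\left(133 \right)}\right) + h = \left(-6407 + 133^{2}\right) - 30 = \left(-6407 + 17689\right) - 30 = 11282 - 30 = 11252$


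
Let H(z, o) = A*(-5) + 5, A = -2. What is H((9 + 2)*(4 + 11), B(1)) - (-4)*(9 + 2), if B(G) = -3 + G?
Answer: 59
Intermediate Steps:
H(z, o) = 15 (H(z, o) = -2*(-5) + 5 = 10 + 5 = 15)
H((9 + 2)*(4 + 11), B(1)) - (-4)*(9 + 2) = 15 - (-4)*(9 + 2) = 15 - (-4)*11 = 15 - 1*(-44) = 15 + 44 = 59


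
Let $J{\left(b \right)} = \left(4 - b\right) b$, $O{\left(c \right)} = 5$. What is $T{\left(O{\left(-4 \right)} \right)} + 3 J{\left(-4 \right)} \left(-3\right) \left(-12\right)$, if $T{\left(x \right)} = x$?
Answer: $-3451$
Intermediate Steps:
$J{\left(b \right)} = b \left(4 - b\right)$
$T{\left(O{\left(-4 \right)} \right)} + 3 J{\left(-4 \right)} \left(-3\right) \left(-12\right) = 5 + 3 \left(- 4 \left(4 - -4\right)\right) \left(-3\right) \left(-12\right) = 5 + 3 \left(- 4 \left(4 + 4\right)\right) \left(-3\right) \left(-12\right) = 5 + 3 \left(\left(-4\right) 8\right) \left(-3\right) \left(-12\right) = 5 + 3 \left(-32\right) \left(-3\right) \left(-12\right) = 5 + \left(-96\right) \left(-3\right) \left(-12\right) = 5 + 288 \left(-12\right) = 5 - 3456 = -3451$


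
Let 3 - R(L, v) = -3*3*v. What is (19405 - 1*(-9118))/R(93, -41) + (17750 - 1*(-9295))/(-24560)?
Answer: -71042335/898896 ≈ -79.033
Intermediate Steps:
R(L, v) = 3 + 9*v (R(L, v) = 3 - (-1)*(3*3)*v = 3 - (-1)*9*v = 3 - (-9)*v = 3 + 9*v)
(19405 - 1*(-9118))/R(93, -41) + (17750 - 1*(-9295))/(-24560) = (19405 - 1*(-9118))/(3 + 9*(-41)) + (17750 - 1*(-9295))/(-24560) = (19405 + 9118)/(3 - 369) + (17750 + 9295)*(-1/24560) = 28523/(-366) + 27045*(-1/24560) = 28523*(-1/366) - 5409/4912 = -28523/366 - 5409/4912 = -71042335/898896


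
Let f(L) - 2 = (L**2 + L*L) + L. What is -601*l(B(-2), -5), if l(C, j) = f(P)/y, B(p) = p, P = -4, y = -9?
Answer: 6010/3 ≈ 2003.3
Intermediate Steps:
f(L) = 2 + L + 2*L**2 (f(L) = 2 + ((L**2 + L*L) + L) = 2 + ((L**2 + L**2) + L) = 2 + (2*L**2 + L) = 2 + (L + 2*L**2) = 2 + L + 2*L**2)
l(C, j) = -10/3 (l(C, j) = (2 - 4 + 2*(-4)**2)/(-9) = (2 - 4 + 2*16)*(-1/9) = (2 - 4 + 32)*(-1/9) = 30*(-1/9) = -10/3)
-601*l(B(-2), -5) = -601*(-10/3) = 6010/3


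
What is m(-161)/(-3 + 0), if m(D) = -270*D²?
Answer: 2332890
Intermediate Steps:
m(-161)/(-3 + 0) = (-270*(-161)²)/(-3 + 0) = (-270*25921)/(-3) = -⅓*(-6998670) = 2332890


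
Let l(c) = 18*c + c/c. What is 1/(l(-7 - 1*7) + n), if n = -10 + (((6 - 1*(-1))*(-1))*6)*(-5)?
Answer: -1/51 ≈ -0.019608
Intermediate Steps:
n = 200 (n = -10 + (((6 + 1)*(-1))*6)*(-5) = -10 + ((7*(-1))*6)*(-5) = -10 - 7*6*(-5) = -10 - 42*(-5) = -10 + 210 = 200)
l(c) = 1 + 18*c (l(c) = 18*c + 1 = 1 + 18*c)
1/(l(-7 - 1*7) + n) = 1/((1 + 18*(-7 - 1*7)) + 200) = 1/((1 + 18*(-7 - 7)) + 200) = 1/((1 + 18*(-14)) + 200) = 1/((1 - 252) + 200) = 1/(-251 + 200) = 1/(-51) = -1/51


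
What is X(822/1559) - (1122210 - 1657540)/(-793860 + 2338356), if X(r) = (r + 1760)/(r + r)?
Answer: 176666648453/105797976 ≈ 1669.8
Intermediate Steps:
X(r) = (1760 + r)/(2*r) (X(r) = (1760 + r)/((2*r)) = (1760 + r)*(1/(2*r)) = (1760 + r)/(2*r))
X(822/1559) - (1122210 - 1657540)/(-793860 + 2338356) = (1760 + 822/1559)/(2*((822/1559))) - (1122210 - 1657540)/(-793860 + 2338356) = (1760 + 822*(1/1559))/(2*((822*(1/1559)))) - (-535330)/1544496 = (1760 + 822/1559)/(2*(822/1559)) - (-535330)/1544496 = (½)*(1559/822)*(2744662/1559) - 1*(-267665/772248) = 1372331/822 + 267665/772248 = 176666648453/105797976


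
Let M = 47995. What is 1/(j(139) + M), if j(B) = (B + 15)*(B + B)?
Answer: 1/90807 ≈ 1.1012e-5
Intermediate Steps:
j(B) = 2*B*(15 + B) (j(B) = (15 + B)*(2*B) = 2*B*(15 + B))
1/(j(139) + M) = 1/(2*139*(15 + 139) + 47995) = 1/(2*139*154 + 47995) = 1/(42812 + 47995) = 1/90807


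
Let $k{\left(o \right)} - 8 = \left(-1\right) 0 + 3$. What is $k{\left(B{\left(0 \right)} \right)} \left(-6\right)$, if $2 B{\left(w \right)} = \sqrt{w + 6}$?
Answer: $-66$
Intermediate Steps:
$B{\left(w \right)} = \frac{\sqrt{6 + w}}{2}$ ($B{\left(w \right)} = \frac{\sqrt{w + 6}}{2} = \frac{\sqrt{6 + w}}{2}$)
$k{\left(o \right)} = 11$ ($k{\left(o \right)} = 8 + \left(\left(-1\right) 0 + 3\right) = 8 + \left(0 + 3\right) = 8 + 3 = 11$)
$k{\left(B{\left(0 \right)} \right)} \left(-6\right) = 11 \left(-6\right) = -66$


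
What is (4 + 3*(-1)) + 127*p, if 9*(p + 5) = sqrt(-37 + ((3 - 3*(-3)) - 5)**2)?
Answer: -634 + 254*sqrt(3)/9 ≈ -585.12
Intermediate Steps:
p = -5 + 2*sqrt(3)/9 (p = -5 + sqrt(-37 + ((3 - 3*(-3)) - 5)**2)/9 = -5 + sqrt(-37 + ((3 + 9) - 5)**2)/9 = -5 + sqrt(-37 + (12 - 5)**2)/9 = -5 + sqrt(-37 + 7**2)/9 = -5 + sqrt(-37 + 49)/9 = -5 + sqrt(12)/9 = -5 + (2*sqrt(3))/9 = -5 + 2*sqrt(3)/9 ≈ -4.6151)
(4 + 3*(-1)) + 127*p = (4 + 3*(-1)) + 127*(-5 + 2*sqrt(3)/9) = (4 - 3) + (-635 + 254*sqrt(3)/9) = 1 + (-635 + 254*sqrt(3)/9) = -634 + 254*sqrt(3)/9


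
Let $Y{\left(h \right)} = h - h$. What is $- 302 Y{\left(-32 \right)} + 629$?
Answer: $629$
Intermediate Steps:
$Y{\left(h \right)} = 0$
$- 302 Y{\left(-32 \right)} + 629 = \left(-302\right) 0 + 629 = 0 + 629 = 629$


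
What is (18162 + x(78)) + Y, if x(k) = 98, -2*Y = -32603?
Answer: 69123/2 ≈ 34562.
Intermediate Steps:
Y = 32603/2 (Y = -½*(-32603) = 32603/2 ≈ 16302.)
(18162 + x(78)) + Y = (18162 + 98) + 32603/2 = 18260 + 32603/2 = 69123/2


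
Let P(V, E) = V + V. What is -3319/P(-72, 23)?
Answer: 3319/144 ≈ 23.049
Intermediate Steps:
P(V, E) = 2*V
-3319/P(-72, 23) = -3319/(2*(-72)) = -3319/(-144) = -3319*(-1/144) = 3319/144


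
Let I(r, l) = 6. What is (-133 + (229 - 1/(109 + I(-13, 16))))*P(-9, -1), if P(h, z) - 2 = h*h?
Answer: 916237/115 ≈ 7967.3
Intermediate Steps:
P(h, z) = 2 + h² (P(h, z) = 2 + h*h = 2 + h²)
(-133 + (229 - 1/(109 + I(-13, 16))))*P(-9, -1) = (-133 + (229 - 1/(109 + 6)))*(2 + (-9)²) = (-133 + (229 - 1/115))*(2 + 81) = (-133 + (229 - 1*1/115))*83 = (-133 + (229 - 1/115))*83 = (-133 + 26334/115)*83 = (11039/115)*83 = 916237/115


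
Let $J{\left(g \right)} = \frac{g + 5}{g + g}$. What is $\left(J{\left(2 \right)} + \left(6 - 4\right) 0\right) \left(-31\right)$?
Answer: $- \frac{217}{4} \approx -54.25$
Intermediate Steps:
$J{\left(g \right)} = \frac{5 + g}{2 g}$
$\left(J{\left(2 \right)} + \left(6 - 4\right) 0\right) \left(-31\right) = \left(\frac{5 + 2}{2 \cdot 2} + \left(6 - 4\right) 0\right) \left(-31\right) = \left(\frac{1}{2} \cdot \frac{1}{2} \cdot 7 + 2 \cdot 0\right) \left(-31\right) = \left(\frac{7}{4} + 0\right) \left(-31\right) = \frac{7}{4} \left(-31\right) = - \frac{217}{4}$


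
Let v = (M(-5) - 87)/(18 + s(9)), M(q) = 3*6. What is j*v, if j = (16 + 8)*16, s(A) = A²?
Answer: -2944/11 ≈ -267.64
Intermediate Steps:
M(q) = 18
j = 384 (j = 24*16 = 384)
v = -23/33 (v = (18 - 87)/(18 + 9²) = -69/(18 + 81) = -69/99 = -69*1/99 = -23/33 ≈ -0.69697)
j*v = 384*(-23/33) = -2944/11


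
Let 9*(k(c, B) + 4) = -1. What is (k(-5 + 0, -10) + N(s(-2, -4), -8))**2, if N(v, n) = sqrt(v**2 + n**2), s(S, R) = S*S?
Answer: 7849/81 - 296*sqrt(5)/9 ≈ 23.359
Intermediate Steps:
k(c, B) = -37/9 (k(c, B) = -4 + (1/9)*(-1) = -4 - 1/9 = -37/9)
s(S, R) = S**2
N(v, n) = sqrt(n**2 + v**2)
(k(-5 + 0, -10) + N(s(-2, -4), -8))**2 = (-37/9 + sqrt((-8)**2 + ((-2)**2)**2))**2 = (-37/9 + sqrt(64 + 4**2))**2 = (-37/9 + sqrt(64 + 16))**2 = (-37/9 + sqrt(80))**2 = (-37/9 + 4*sqrt(5))**2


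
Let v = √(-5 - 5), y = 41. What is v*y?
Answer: 41*I*√10 ≈ 129.65*I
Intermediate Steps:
v = I*√10 (v = √(-10) = I*√10 ≈ 3.1623*I)
v*y = (I*√10)*41 = 41*I*√10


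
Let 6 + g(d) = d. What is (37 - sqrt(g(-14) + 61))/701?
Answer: 37/701 - sqrt(41)/701 ≈ 0.043647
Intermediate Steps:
g(d) = -6 + d
(37 - sqrt(g(-14) + 61))/701 = (37 - sqrt((-6 - 14) + 61))/701 = (37 - sqrt(-20 + 61))*(1/701) = (37 - sqrt(41))*(1/701) = 37/701 - sqrt(41)/701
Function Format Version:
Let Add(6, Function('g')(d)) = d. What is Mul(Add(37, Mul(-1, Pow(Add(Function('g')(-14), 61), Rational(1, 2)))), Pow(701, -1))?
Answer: Add(Rational(37, 701), Mul(Rational(-1, 701), Pow(41, Rational(1, 2)))) ≈ 0.043647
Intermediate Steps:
Function('g')(d) = Add(-6, d)
Mul(Add(37, Mul(-1, Pow(Add(Function('g')(-14), 61), Rational(1, 2)))), Pow(701, -1)) = Mul(Add(37, Mul(-1, Pow(Add(Add(-6, -14), 61), Rational(1, 2)))), Pow(701, -1)) = Mul(Add(37, Mul(-1, Pow(Add(-20, 61), Rational(1, 2)))), Rational(1, 701)) = Mul(Add(37, Mul(-1, Pow(41, Rational(1, 2)))), Rational(1, 701)) = Add(Rational(37, 701), Mul(Rational(-1, 701), Pow(41, Rational(1, 2))))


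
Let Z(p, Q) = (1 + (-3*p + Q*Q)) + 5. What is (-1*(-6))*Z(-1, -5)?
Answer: 204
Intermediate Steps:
Z(p, Q) = 6 + Q² - 3*p (Z(p, Q) = (1 + (-3*p + Q²)) + 5 = (1 + (Q² - 3*p)) + 5 = (1 + Q² - 3*p) + 5 = 6 + Q² - 3*p)
(-1*(-6))*Z(-1, -5) = (-1*(-6))*(6 + (-5)² - 3*(-1)) = 6*(6 + 25 + 3) = 6*34 = 204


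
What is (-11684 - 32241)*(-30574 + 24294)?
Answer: 275849000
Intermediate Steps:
(-11684 - 32241)*(-30574 + 24294) = -43925*(-6280) = 275849000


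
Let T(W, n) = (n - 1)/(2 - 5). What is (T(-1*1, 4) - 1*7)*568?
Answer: -4544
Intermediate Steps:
T(W, n) = ⅓ - n/3 (T(W, n) = (-1 + n)/(-3) = (-1 + n)*(-⅓) = ⅓ - n/3)
(T(-1*1, 4) - 1*7)*568 = ((⅓ - ⅓*4) - 1*7)*568 = ((⅓ - 4/3) - 7)*568 = (-1 - 7)*568 = -8*568 = -4544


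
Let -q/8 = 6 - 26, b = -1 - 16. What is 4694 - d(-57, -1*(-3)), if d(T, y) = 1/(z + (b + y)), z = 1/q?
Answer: 10510026/2239 ≈ 4694.1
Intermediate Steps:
b = -17
q = 160 (q = -8*(6 - 26) = -8*(-20) = 160)
z = 1/160 ≈ 0.0062500
d(T, y) = 1/(-2719/160 + y) (d(T, y) = 1/(1/160 + (-17 + y)) = 1/(-2719/160 + y))
4694 - d(-57, -1*(-3)) = 4694 - 160/(-2719 + 160*(-1*(-3))) = 4694 - 160/(-2719 + 160*3) = 4694 - 160/(-2719 + 480) = 4694 - 160/(-2239) = 4694 - 160*(-1)/2239 = 4694 - 1*(-160/2239) = 4694 + 160/2239 = 10510026/2239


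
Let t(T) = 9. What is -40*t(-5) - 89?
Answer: -449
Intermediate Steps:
-40*t(-5) - 89 = -40*9 - 89 = -360 - 89 = -449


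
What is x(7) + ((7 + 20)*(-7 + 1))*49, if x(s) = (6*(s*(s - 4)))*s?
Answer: -7056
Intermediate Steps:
x(s) = 6*s²*(-4 + s) (x(s) = (6*(s*(-4 + s)))*s = (6*s*(-4 + s))*s = 6*s²*(-4 + s))
x(7) + ((7 + 20)*(-7 + 1))*49 = 6*7²*(-4 + 7) + ((7 + 20)*(-7 + 1))*49 = 6*49*3 + (27*(-6))*49 = 882 - 162*49 = 882 - 7938 = -7056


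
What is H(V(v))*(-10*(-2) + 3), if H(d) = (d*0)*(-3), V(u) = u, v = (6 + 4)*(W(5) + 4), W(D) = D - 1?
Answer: 0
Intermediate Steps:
W(D) = -1 + D
v = 80 (v = (6 + 4)*((-1 + 5) + 4) = 10*(4 + 4) = 10*8 = 80)
H(d) = 0 (H(d) = 0*(-3) = 0)
H(V(v))*(-10*(-2) + 3) = 0*(-10*(-2) + 3) = 0*(20 + 3) = 0*23 = 0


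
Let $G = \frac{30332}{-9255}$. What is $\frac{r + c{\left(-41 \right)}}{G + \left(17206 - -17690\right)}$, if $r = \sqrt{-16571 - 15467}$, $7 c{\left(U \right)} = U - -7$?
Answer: $- \frac{157335}{1130262518} + \frac{9255 i \sqrt{32038}}{322932148} \approx -0.0001392 + 0.0051298 i$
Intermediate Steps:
$G = - \frac{30332}{9255}$ ($G = 30332 \left(- \frac{1}{9255}\right) = - \frac{30332}{9255} \approx -3.2774$)
$c{\left(U \right)} = 1 + \frac{U}{7}$ ($c{\left(U \right)} = \frac{U - -7}{7} = \frac{U + 7}{7} = \frac{7 + U}{7} = 1 + \frac{U}{7}$)
$r = i \sqrt{32038}$ ($r = \sqrt{-32038} = i \sqrt{32038} \approx 178.99 i$)
$\frac{r + c{\left(-41 \right)}}{G + \left(17206 - -17690\right)} = \frac{i \sqrt{32038} + \left(1 + \frac{1}{7} \left(-41\right)\right)}{- \frac{30332}{9255} + \left(17206 - -17690\right)} = \frac{i \sqrt{32038} + \left(1 - \frac{41}{7}\right)}{- \frac{30332}{9255} + \left(17206 + 17690\right)} = \frac{i \sqrt{32038} - \frac{34}{7}}{- \frac{30332}{9255} + 34896} = \frac{- \frac{34}{7} + i \sqrt{32038}}{\frac{322932148}{9255}} = \left(- \frac{34}{7} + i \sqrt{32038}\right) \frac{9255}{322932148} = - \frac{157335}{1130262518} + \frac{9255 i \sqrt{32038}}{322932148}$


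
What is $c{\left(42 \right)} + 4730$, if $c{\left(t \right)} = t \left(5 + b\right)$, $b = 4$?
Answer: $5108$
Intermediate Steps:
$c{\left(t \right)} = 9 t$ ($c{\left(t \right)} = t \left(5 + 4\right) = t 9 = 9 t$)
$c{\left(42 \right)} + 4730 = 9 \cdot 42 + 4730 = 378 + 4730 = 5108$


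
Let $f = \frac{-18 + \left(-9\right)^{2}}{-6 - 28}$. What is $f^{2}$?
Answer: $\frac{3969}{1156} \approx 3.4334$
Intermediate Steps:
$f = - \frac{63}{34}$ ($f = \frac{-18 + 81}{-34} = 63 \left(- \frac{1}{34}\right) = - \frac{63}{34} \approx -1.8529$)
$f^{2} = \left(- \frac{63}{34}\right)^{2} = \frac{3969}{1156}$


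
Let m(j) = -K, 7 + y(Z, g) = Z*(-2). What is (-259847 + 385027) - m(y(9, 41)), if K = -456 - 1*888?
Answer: 123836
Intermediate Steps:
y(Z, g) = -7 - 2*Z (y(Z, g) = -7 + Z*(-2) = -7 - 2*Z)
K = -1344 (K = -456 - 888 = -1344)
m(j) = 1344 (m(j) = -1*(-1344) = 1344)
(-259847 + 385027) - m(y(9, 41)) = (-259847 + 385027) - 1*1344 = 125180 - 1344 = 123836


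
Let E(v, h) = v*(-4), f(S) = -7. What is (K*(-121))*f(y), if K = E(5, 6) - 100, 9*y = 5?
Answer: -101640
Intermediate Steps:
y = 5/9 (y = (1/9)*5 = 5/9 ≈ 0.55556)
E(v, h) = -4*v
K = -120 (K = -4*5 - 100 = -20 - 100 = -120)
(K*(-121))*f(y) = -120*(-121)*(-7) = 14520*(-7) = -101640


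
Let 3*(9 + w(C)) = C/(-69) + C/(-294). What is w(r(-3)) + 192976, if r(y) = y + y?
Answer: 652421548/3381 ≈ 1.9297e+5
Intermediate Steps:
r(y) = 2*y
w(C) = -9 - 121*C/20286 (w(C) = -9 + (C/(-69) + C/(-294))/3 = -9 + (C*(-1/69) + C*(-1/294))/3 = -9 + (-C/69 - C/294)/3 = -9 + (-121*C/6762)/3 = -9 - 121*C/20286)
w(r(-3)) + 192976 = (-9 - 121*(-3)/10143) + 192976 = (-9 - 121/20286*(-6)) + 192976 = (-9 + 121/3381) + 192976 = -30308/3381 + 192976 = 652421548/3381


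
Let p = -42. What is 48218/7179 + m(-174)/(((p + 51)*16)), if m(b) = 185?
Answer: 2757169/344592 ≈ 8.0013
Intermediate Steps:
48218/7179 + m(-174)/(((p + 51)*16)) = 48218/7179 + 185/(((-42 + 51)*16)) = 48218*(1/7179) + 185/((9*16)) = 48218/7179 + 185/144 = 2757169/344592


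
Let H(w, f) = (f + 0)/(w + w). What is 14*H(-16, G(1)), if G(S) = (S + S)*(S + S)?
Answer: -7/4 ≈ -1.7500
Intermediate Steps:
G(S) = 4*S² (G(S) = (2*S)*(2*S) = 4*S²)
H(w, f) = f/(2*w) (H(w, f) = f/((2*w)) = f*(1/(2*w)) = f/(2*w))
14*H(-16, G(1)) = 14*((½)*(4*1²)/(-16)) = 14*((½)*(4*1)*(-1/16)) = 14*((½)*4*(-1/16)) = 14*(-⅛) = -7/4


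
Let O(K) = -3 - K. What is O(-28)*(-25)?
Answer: -625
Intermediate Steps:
O(-28)*(-25) = (-3 - 1*(-28))*(-25) = (-3 + 28)*(-25) = 25*(-25) = -625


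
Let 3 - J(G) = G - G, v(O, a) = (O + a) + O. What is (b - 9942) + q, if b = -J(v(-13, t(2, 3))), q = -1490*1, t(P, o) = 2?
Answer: -11435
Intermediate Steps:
q = -1490
v(O, a) = a + 2*O
J(G) = 3 (J(G) = 3 - (G - G) = 3 - 1*0 = 3 + 0 = 3)
b = -3 (b = -1*3 = -3)
(b - 9942) + q = (-3 - 9942) - 1490 = -9945 - 1490 = -11435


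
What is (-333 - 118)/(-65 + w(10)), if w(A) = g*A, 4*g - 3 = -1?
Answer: 451/60 ≈ 7.5167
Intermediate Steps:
g = ½ (g = ¾ + (¼)*(-1) = ¾ - ¼ = ½ ≈ 0.50000)
w(A) = A/2
(-333 - 118)/(-65 + w(10)) = (-333 - 118)/(-65 + (½)*10) = -451/(-65 + 5) = -451/(-60) = -451*(-1/60) = 451/60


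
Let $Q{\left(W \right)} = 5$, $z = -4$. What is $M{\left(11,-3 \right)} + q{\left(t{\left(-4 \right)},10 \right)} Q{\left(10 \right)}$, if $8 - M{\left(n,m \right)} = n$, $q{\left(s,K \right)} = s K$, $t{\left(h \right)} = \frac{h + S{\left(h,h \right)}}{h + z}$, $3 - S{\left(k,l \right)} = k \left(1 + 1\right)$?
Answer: $- \frac{187}{4} \approx -46.75$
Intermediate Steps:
$S{\left(k,l \right)} = 3 - 2 k$ ($S{\left(k,l \right)} = 3 - k \left(1 + 1\right) = 3 - k 2 = 3 - 2 k$)
$t{\left(h \right)} = \frac{3 - h}{-4 + h}$ ($t{\left(h \right)} = \frac{h - \left(-3 + 2 h\right)}{h - 4} = \frac{3 - h}{-4 + h}$)
$q{\left(s,K \right)} = K s$
$M{\left(n,m \right)} = 8 - n$
$M{\left(11,-3 \right)} + q{\left(t{\left(-4 \right)},10 \right)} Q{\left(10 \right)} = \left(8 - 11\right) + 10 \frac{3 - -4}{-4 - 4} \cdot 5 = \left(8 - 11\right) + 10 \frac{3 + 4}{-8} \cdot 5 = -3 + 10 \left(\left(- \frac{1}{8}\right) 7\right) 5 = -3 + 10 \left(- \frac{7}{8}\right) 5 = -3 - \frac{175}{4} = - \frac{187}{4}$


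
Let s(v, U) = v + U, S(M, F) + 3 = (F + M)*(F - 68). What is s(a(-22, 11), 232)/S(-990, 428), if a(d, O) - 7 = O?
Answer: -250/202323 ≈ -0.0012356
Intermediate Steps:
S(M, F) = -3 + (-68 + F)*(F + M) (S(M, F) = -3 + (F + M)*(F - 68) = -3 + (F + M)*(-68 + F) = -3 + (-68 + F)*(F + M))
a(d, O) = 7 + O
s(v, U) = U + v
s(a(-22, 11), 232)/S(-990, 428) = (232 + (7 + 11))/(-3 + 428² - 68*428 - 68*(-990) + 428*(-990)) = (232 + 18)/(-3 + 183184 - 29104 + 67320 - 423720) = 250/(-202323) = 250*(-1/202323) = -250/202323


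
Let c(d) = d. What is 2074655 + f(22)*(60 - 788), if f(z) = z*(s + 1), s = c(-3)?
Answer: 2106687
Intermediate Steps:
s = -3
f(z) = -2*z (f(z) = z*(-3 + 1) = z*(-2) = -2*z)
2074655 + f(22)*(60 - 788) = 2074655 + (-2*22)*(60 - 788) = 2074655 - 44*(-728) = 2074655 + 32032 = 2106687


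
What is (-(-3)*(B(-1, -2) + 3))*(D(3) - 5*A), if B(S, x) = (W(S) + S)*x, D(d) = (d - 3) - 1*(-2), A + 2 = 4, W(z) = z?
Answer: -168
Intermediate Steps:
A = 2 (A = -2 + 4 = 2)
D(d) = -1 + d (D(d) = (-3 + d) + 2 = -1 + d)
B(S, x) = 2*S*x (B(S, x) = (S + S)*x = (2*S)*x = 2*S*x)
(-(-3)*(B(-1, -2) + 3))*(D(3) - 5*A) = (-(-3)*(2*(-1)*(-2) + 3))*((-1 + 3) - 5*2) = (-(-3)*(4 + 3))*(2 - 10) = -(-3)*7*(-8) = -1*(-21)*(-8) = 21*(-8) = -168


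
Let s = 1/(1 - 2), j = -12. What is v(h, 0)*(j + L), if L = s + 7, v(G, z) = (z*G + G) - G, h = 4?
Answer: 0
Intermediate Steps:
s = -1 (s = 1/(-1) = -1)
v(G, z) = G*z (v(G, z) = (G*z + G) - G = (G + G*z) - G = G*z)
L = 6 (L = -1 + 7 = 6)
v(h, 0)*(j + L) = (4*0)*(-12 + 6) = 0*(-6) = 0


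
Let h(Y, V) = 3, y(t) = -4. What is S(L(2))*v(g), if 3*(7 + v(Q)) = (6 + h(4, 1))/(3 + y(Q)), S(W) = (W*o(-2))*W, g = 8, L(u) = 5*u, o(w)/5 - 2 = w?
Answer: 0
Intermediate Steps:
o(w) = 10 + 5*w
S(W) = 0 (S(W) = (W*(10 + 5*(-2)))*W = (W*(10 - 10))*W = (W*0)*W = 0*W = 0)
v(Q) = -10 (v(Q) = -7 + ((6 + 3)/(3 - 4))/3 = -7 + (9/(-1))/3 = -7 + (9*(-1))/3 = -7 + (⅓)*(-9) = -7 - 3 = -10)
S(L(2))*v(g) = 0*(-10) = 0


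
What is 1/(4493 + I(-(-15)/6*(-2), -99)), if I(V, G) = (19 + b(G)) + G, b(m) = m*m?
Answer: 1/14214 ≈ 7.0353e-5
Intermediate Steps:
b(m) = m²
I(V, G) = 19 + G + G² (I(V, G) = (19 + G²) + G = 19 + G + G²)
1/(4493 + I(-(-15)/6*(-2), -99)) = 1/(4493 + (19 - 99 + (-99)²)) = 1/(4493 + (19 - 99 + 9801)) = 1/(4493 + 9721) = 1/14214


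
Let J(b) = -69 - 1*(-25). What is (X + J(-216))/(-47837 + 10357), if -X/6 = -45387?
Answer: -136139/18740 ≈ -7.2646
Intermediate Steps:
J(b) = -44 (J(b) = -69 + 25 = -44)
X = 272322 (X = -6*(-45387) = 272322)
(X + J(-216))/(-47837 + 10357) = (272322 - 44)/(-47837 + 10357) = 272278/(-37480) = 272278*(-1/37480) = -136139/18740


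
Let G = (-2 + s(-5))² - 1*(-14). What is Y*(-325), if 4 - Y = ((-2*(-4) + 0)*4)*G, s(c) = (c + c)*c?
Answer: 24105900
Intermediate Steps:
s(c) = 2*c² (s(c) = (2*c)*c = 2*c²)
G = 2318 (G = (-2 + 2*(-5)²)² - 1*(-14) = (-2 + 2*25)² + 14 = (-2 + 50)² + 14 = 48² + 14 = 2304 + 14 = 2318)
Y = -74172 (Y = 4 - (-2*(-4) + 0)*4*2318 = 4 - (8 + 0)*4*2318 = 4 - 8*4*2318 = 4 - 32*2318 = 4 - 1*74176 = 4 - 74176 = -74172)
Y*(-325) = -74172*(-325) = 24105900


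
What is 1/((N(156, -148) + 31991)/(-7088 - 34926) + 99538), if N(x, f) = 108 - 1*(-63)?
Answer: 21007/2090978685 ≈ 1.0046e-5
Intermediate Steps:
N(x, f) = 171 (N(x, f) = 108 + 63 = 171)
1/((N(156, -148) + 31991)/(-7088 - 34926) + 99538) = 1/((171 + 31991)/(-7088 - 34926) + 99538) = 1/(32162/(-42014) + 99538) = 1/(32162*(-1/42014) + 99538) = 1/(-16081/21007 + 99538) = 1/(2090978685/21007) = 21007/2090978685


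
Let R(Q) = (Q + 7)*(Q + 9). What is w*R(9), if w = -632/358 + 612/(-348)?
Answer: -5268384/5191 ≈ -1014.9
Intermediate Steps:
w = -18293/5191 (w = -632*1/358 + 612*(-1/348) = -316/179 - 51/29 = -18293/5191 ≈ -3.5240)
R(Q) = (7 + Q)*(9 + Q)
w*R(9) = -18293*(63 + 9² + 16*9)/5191 = -18293*(63 + 81 + 144)/5191 = -18293/5191*288 = -5268384/5191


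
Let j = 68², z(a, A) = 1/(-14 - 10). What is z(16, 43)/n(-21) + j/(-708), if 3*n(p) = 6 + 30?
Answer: -111035/16992 ≈ -6.5345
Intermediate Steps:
z(a, A) = -1/24 (z(a, A) = 1/(-24) = -1/24)
n(p) = 12 (n(p) = (6 + 30)/3 = (⅓)*36 = 12)
j = 4624
z(16, 43)/n(-21) + j/(-708) = -1/24/12 + 4624/(-708) = -1/24*1/12 + 4624*(-1/708) = -1/288 - 1156/177 = -111035/16992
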